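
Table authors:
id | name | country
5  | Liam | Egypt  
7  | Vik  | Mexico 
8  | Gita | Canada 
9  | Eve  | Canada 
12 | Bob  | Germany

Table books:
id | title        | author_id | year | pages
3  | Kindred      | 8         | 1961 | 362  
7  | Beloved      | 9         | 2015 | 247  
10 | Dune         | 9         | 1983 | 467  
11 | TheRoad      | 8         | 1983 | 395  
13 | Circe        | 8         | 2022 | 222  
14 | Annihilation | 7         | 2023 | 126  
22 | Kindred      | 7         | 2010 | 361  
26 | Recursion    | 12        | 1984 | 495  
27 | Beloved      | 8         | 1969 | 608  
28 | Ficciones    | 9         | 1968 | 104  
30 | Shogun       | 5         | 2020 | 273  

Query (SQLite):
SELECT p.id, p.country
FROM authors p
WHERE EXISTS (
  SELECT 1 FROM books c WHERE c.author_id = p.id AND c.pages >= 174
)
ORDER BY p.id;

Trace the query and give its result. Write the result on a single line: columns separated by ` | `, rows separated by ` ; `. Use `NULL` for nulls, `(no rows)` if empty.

For each authors row, check whether any books with matching author_id has pages >= 174.
Keep rows where that is true.

5 | Egypt ; 7 | Mexico ; 8 | Canada ; 9 | Canada ; 12 | Germany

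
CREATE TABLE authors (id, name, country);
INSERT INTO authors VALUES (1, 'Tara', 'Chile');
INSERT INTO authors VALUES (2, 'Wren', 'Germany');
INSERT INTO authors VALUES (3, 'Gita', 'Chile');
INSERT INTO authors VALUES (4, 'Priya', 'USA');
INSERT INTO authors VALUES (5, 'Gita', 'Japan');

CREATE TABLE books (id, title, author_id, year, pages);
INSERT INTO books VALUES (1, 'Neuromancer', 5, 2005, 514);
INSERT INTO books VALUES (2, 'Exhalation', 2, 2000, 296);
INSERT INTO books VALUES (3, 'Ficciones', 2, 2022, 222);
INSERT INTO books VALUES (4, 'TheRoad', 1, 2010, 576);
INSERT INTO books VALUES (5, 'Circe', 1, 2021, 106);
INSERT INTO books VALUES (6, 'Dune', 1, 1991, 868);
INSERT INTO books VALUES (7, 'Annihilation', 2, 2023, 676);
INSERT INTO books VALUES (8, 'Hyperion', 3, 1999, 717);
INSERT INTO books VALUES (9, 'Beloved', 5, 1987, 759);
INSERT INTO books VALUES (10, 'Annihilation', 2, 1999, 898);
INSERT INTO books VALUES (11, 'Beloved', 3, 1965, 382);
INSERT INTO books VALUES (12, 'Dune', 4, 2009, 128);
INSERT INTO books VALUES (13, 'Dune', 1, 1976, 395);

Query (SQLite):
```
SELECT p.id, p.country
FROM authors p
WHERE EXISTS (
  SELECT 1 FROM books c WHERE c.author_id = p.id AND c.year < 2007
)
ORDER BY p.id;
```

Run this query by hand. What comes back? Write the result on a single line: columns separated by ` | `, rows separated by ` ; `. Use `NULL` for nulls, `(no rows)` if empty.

For each authors row, check whether any books with matching author_id has year < 2007.
Keep rows where that is true.

1 | Chile ; 2 | Germany ; 3 | Chile ; 5 | Japan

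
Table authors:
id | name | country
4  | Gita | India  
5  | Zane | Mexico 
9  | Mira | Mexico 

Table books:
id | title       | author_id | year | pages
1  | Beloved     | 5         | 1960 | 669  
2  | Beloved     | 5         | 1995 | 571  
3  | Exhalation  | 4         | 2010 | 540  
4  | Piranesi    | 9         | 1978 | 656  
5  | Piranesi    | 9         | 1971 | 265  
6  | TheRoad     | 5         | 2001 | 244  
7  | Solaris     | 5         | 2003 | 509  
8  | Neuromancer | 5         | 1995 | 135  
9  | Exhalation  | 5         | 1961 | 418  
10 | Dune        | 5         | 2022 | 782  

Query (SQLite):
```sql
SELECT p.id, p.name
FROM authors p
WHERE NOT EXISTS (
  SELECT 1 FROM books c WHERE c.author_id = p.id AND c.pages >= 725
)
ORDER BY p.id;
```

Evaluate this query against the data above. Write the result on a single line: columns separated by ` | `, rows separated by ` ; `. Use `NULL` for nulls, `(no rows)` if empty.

For each authors row, check whether any books with matching author_id has pages >= 725.
Keep rows where that is false.

4 | Gita ; 9 | Mira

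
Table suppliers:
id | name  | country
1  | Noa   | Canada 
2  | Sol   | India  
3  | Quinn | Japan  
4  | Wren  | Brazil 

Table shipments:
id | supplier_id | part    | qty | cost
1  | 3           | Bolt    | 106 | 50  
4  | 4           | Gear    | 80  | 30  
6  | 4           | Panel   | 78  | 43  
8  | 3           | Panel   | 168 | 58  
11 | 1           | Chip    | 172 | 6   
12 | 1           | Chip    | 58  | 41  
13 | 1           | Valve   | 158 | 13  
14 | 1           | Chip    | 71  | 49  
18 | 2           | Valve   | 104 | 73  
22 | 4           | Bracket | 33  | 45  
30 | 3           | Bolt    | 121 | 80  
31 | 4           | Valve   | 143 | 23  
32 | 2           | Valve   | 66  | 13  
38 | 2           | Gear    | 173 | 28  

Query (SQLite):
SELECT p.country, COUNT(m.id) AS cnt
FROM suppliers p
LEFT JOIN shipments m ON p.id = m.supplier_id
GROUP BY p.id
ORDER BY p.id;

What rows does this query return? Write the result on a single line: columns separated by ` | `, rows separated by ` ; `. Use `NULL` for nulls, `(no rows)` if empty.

Canada | 4 ; India | 3 ; Japan | 3 ; Brazil | 4

LEFT JOIN keeps every suppliers row; unmatched ones get NULL for shipments columns.
Group by suppliers.id and compute COUNT(m.id). COUNT(col) of an all-NULL group is 0.
  1: ids {11, 12, 13, 14} → COUNT(m.id)=4
  2: ids {18, 32, 38} → COUNT(m.id)=3
  3: ids {1, 8, 30} → COUNT(m.id)=3
  4: ids {4, 6, 22, 31} → COUNT(m.id)=4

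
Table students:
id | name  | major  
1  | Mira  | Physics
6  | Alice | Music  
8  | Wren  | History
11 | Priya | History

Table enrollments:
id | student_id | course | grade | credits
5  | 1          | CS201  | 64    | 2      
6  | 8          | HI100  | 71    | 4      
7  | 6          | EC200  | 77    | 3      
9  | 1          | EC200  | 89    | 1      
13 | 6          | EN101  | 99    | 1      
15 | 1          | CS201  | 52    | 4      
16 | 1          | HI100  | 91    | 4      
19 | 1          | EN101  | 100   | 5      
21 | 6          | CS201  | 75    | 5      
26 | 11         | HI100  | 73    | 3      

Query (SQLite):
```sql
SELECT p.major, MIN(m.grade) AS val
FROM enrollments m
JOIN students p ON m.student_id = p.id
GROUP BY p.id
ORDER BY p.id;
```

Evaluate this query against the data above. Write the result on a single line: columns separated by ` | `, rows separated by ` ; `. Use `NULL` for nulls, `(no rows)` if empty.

Physics | 52 ; Music | 75 ; History | 71 ; History | 73

Join each enrollments row to its students via student_id.
Group joined rows by students.id; compute MIN(m.grade) per group.
  1: ids {5, 9, 15, 16, 19} → MIN(m.grade)=52
  6: ids {7, 13, 21} → MIN(m.grade)=75
  8: ids {6} → MIN(m.grade)=71
  11: ids {26} → MIN(m.grade)=73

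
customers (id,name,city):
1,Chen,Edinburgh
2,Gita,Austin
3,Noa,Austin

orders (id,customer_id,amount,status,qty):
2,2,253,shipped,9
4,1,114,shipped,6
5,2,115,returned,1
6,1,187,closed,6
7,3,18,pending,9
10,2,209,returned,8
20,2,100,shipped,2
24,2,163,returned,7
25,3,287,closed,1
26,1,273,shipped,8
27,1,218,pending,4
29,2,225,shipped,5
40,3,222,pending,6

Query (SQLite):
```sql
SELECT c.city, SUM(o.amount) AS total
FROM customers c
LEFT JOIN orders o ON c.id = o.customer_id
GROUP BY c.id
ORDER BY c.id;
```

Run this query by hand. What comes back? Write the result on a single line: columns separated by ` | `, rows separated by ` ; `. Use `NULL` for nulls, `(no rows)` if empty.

LEFT JOIN keeps every customers row; unmatched ones get NULL for orders columns.
Group by customers.id and compute SUM(o.amount). SUM over an all-NULL group is NULL.
  1: ids {4, 6, 26, 27} → SUM(o.amount)=792
  2: ids {2, 5, 10, 20, 24, 29} → SUM(o.amount)=1065
  3: ids {7, 25, 40} → SUM(o.amount)=527

Edinburgh | 792 ; Austin | 1065 ; Austin | 527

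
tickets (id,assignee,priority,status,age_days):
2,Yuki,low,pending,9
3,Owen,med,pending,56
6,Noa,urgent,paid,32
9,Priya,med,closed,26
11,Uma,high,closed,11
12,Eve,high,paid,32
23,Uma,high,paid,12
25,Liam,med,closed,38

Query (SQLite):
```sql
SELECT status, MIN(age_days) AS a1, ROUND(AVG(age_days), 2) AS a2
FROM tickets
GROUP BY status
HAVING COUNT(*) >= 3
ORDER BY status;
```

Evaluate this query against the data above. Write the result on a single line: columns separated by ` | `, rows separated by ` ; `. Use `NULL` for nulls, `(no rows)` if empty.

closed | 11 | 25 ; paid | 12 | 25.33

Group tickets by status.
Per group compute: MIN(age_days), ROUND(AVG(age_days), 2).
HAVING: drop groups with fewer than 3 rows.
  closed: ids {9, 11, 25} → MIN(age_days)=11, ROUND(AVG(age_days), 2)=25
  paid: ids {6, 12, 23} → MIN(age_days)=12, ROUND(AVG(age_days), 2)=25.33
  pending: ids {2, 3} → MIN(age_days)=9, ROUND(AVG(age_days), 2)=32.5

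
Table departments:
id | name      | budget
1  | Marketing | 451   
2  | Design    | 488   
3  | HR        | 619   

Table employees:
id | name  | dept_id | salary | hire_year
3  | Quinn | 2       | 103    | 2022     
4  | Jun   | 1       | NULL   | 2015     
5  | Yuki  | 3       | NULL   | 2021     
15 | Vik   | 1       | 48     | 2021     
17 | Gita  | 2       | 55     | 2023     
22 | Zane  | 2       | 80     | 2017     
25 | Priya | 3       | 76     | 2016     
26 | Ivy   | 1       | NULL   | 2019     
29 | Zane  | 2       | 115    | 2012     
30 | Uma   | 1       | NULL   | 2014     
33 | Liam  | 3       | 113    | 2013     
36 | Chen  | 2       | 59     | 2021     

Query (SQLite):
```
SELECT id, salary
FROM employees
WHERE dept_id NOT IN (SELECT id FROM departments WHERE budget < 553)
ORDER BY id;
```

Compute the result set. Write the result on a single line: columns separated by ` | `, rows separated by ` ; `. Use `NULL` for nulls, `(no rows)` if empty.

5 | NULL ; 25 | 76 ; 33 | 113

Inner query: departments.id where budget < 553.
Outer: keep employees rows whose dept_id is not in that set.
Inner query → {1, 2}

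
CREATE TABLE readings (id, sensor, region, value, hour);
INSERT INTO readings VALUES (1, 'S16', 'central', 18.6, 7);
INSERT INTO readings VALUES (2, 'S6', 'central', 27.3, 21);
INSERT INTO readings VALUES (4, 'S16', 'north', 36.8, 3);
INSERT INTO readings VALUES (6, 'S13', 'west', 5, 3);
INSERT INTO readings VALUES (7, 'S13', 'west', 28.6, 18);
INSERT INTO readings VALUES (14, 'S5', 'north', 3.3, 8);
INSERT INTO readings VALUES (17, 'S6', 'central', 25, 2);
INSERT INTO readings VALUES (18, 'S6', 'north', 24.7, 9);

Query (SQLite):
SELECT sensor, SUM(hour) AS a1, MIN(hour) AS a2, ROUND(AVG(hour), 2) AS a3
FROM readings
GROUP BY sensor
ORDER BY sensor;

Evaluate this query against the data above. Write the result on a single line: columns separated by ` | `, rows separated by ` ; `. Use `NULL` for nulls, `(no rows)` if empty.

Group readings by sensor.
Per group compute: SUM(hour), MIN(hour), ROUND(AVG(hour), 2).
  S13: ids {6, 7} → SUM(hour)=21, MIN(hour)=3, ROUND(AVG(hour), 2)=10.5
  S16: ids {1, 4} → SUM(hour)=10, MIN(hour)=3, ROUND(AVG(hour), 2)=5
  S5: ids {14} → SUM(hour)=8, MIN(hour)=8, ROUND(AVG(hour), 2)=8
  S6: ids {2, 17, 18} → SUM(hour)=32, MIN(hour)=2, ROUND(AVG(hour), 2)=10.67

S13 | 21 | 3 | 10.5 ; S16 | 10 | 3 | 5 ; S5 | 8 | 8 | 8 ; S6 | 32 | 2 | 10.67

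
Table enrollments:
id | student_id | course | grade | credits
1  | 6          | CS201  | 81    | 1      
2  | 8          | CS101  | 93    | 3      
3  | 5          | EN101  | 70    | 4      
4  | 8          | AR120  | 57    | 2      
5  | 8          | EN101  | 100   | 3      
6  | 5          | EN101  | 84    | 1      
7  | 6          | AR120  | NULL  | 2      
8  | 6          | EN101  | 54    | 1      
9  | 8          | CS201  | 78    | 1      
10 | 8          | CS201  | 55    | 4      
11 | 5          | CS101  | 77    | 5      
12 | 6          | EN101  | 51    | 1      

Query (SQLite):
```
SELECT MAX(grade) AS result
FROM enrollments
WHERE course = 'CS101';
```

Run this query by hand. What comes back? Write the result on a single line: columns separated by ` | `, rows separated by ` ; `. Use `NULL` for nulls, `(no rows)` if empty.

Rows where course='CS101' → grade values: [93, 77].
MAX of non-NULL values = 93.

93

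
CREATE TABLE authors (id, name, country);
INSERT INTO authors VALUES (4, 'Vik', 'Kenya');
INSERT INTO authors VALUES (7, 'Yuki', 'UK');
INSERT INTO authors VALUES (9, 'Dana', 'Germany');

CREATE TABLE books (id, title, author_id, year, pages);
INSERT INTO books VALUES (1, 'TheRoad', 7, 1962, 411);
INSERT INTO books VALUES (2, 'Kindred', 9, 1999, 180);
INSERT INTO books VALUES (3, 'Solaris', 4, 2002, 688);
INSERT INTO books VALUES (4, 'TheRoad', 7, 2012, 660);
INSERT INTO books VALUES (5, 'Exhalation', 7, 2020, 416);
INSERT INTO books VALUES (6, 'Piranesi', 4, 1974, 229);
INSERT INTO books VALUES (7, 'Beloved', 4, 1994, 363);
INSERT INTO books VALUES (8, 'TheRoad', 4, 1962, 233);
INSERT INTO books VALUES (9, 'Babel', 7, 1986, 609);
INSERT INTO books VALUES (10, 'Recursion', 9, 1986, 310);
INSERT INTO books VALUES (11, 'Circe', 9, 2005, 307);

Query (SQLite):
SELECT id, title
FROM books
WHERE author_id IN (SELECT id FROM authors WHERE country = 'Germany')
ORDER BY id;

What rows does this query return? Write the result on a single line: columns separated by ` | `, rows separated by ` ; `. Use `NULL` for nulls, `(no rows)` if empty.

2 | Kindred ; 10 | Recursion ; 11 | Circe

Inner query: authors.id where country = 'Germany'.
Outer: keep books rows whose author_id is in that set.
Inner query → {9}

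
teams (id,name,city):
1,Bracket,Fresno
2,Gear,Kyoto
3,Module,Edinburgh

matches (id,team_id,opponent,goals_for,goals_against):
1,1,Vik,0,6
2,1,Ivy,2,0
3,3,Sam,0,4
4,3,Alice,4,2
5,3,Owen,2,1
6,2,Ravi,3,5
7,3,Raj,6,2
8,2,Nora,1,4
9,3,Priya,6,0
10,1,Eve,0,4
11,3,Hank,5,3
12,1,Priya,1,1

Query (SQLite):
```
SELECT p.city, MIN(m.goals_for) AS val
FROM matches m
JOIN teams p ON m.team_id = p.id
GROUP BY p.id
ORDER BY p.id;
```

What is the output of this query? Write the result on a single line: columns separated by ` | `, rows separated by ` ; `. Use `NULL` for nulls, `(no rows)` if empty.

Fresno | 0 ; Kyoto | 1 ; Edinburgh | 0

Join each matches row to its teams via team_id.
Group joined rows by teams.id; compute MIN(m.goals_for) per group.
  1: ids {1, 2, 10, 12} → MIN(m.goals_for)=0
  2: ids {6, 8} → MIN(m.goals_for)=1
  3: ids {3, 4, 5, 7, 9, 11} → MIN(m.goals_for)=0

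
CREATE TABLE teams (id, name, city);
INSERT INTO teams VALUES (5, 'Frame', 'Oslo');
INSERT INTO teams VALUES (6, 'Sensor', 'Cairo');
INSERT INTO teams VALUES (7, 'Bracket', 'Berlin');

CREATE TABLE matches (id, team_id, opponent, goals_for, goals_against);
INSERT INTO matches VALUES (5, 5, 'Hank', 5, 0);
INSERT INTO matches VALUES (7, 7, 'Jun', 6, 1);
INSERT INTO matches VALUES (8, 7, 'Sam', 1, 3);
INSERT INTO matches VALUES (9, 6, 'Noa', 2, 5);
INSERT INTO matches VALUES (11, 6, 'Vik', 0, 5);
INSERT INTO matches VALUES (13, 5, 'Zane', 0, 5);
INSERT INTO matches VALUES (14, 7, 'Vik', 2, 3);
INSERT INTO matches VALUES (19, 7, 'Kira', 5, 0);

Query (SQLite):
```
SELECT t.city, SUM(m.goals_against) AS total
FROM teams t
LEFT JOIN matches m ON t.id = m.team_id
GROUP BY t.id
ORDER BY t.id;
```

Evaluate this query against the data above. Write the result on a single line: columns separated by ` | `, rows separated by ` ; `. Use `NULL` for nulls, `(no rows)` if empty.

LEFT JOIN keeps every teams row; unmatched ones get NULL for matches columns.
Group by teams.id and compute SUM(m.goals_against). SUM over an all-NULL group is NULL.
  5: ids {5, 13} → SUM(m.goals_against)=5
  6: ids {9, 11} → SUM(m.goals_against)=10
  7: ids {7, 8, 14, 19} → SUM(m.goals_against)=7

Oslo | 5 ; Cairo | 10 ; Berlin | 7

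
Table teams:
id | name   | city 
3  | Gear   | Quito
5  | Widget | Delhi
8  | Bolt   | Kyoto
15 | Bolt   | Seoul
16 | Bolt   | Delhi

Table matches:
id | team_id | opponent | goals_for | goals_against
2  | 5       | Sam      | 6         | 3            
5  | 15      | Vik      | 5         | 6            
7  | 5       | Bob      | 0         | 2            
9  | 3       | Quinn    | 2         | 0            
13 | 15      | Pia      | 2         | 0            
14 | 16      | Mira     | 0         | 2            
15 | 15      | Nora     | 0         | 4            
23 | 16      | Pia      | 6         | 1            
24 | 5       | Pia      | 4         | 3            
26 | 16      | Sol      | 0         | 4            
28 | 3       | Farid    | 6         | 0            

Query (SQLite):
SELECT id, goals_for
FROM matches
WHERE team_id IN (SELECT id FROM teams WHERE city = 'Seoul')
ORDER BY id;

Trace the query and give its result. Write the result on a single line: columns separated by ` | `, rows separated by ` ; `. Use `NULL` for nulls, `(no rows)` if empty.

5 | 5 ; 13 | 2 ; 15 | 0

Inner query: teams.id where city = 'Seoul'.
Outer: keep matches rows whose team_id is in that set.
Inner query → {15}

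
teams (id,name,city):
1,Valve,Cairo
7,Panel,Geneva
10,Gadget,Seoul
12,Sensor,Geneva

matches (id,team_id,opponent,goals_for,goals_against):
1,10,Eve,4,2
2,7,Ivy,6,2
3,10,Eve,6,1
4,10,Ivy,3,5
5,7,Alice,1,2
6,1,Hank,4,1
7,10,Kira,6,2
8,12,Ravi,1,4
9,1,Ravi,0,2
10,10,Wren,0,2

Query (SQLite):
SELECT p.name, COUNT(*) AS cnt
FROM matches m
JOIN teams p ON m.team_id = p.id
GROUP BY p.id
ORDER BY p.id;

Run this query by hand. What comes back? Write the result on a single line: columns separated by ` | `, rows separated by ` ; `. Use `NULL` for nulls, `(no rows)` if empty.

Valve | 2 ; Panel | 2 ; Gadget | 5 ; Sensor | 1

Join each matches row to its teams via team_id.
Group joined rows by teams.id; compute COUNT(*) per group.
  1: ids {6, 9} → COUNT(*)=2
  7: ids {2, 5} → COUNT(*)=2
  10: ids {1, 3, 4, 7, 10} → COUNT(*)=5
  12: ids {8} → COUNT(*)=1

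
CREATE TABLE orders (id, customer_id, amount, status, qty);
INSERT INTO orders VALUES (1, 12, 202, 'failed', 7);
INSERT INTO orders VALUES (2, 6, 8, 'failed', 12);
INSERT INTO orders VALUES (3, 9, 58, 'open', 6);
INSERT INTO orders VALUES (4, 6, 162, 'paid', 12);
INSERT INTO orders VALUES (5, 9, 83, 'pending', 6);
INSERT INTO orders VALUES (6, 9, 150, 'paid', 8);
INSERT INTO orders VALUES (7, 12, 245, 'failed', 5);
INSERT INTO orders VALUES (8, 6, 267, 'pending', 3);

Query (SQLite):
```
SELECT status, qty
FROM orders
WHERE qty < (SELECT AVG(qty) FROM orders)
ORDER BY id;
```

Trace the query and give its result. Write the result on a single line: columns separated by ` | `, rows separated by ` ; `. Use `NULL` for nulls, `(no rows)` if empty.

failed | 7 ; open | 6 ; pending | 6 ; failed | 5 ; pending | 3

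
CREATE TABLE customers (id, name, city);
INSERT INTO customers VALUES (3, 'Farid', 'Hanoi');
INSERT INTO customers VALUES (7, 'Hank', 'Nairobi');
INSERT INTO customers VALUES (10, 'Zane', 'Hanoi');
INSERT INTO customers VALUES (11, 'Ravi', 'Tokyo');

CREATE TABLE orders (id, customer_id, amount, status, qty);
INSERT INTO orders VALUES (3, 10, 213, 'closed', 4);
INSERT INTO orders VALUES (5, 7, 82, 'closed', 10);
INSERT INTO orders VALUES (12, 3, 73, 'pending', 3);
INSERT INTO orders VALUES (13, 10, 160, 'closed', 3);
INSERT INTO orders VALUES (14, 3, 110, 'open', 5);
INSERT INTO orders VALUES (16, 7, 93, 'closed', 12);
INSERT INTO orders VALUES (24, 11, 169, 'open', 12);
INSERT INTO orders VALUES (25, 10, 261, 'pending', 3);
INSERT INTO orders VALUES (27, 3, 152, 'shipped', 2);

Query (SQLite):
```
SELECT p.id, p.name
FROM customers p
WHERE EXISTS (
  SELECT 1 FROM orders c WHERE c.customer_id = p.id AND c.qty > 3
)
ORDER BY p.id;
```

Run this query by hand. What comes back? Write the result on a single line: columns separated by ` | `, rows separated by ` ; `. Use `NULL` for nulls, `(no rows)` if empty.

3 | Farid ; 7 | Hank ; 10 | Zane ; 11 | Ravi

For each customers row, check whether any orders with matching customer_id has qty > 3.
Keep rows where that is true.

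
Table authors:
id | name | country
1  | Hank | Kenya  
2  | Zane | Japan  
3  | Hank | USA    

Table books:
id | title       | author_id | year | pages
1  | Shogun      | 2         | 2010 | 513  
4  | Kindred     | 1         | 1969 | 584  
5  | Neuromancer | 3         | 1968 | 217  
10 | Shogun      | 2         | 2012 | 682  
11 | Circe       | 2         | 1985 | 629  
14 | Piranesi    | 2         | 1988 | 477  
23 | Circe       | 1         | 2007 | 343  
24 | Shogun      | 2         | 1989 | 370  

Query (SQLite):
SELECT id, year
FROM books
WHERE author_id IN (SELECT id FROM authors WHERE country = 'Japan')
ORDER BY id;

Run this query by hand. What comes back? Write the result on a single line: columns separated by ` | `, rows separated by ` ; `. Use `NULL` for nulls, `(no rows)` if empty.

1 | 2010 ; 10 | 2012 ; 11 | 1985 ; 14 | 1988 ; 24 | 1989

Inner query: authors.id where country = 'Japan'.
Outer: keep books rows whose author_id is in that set.
Inner query → {2}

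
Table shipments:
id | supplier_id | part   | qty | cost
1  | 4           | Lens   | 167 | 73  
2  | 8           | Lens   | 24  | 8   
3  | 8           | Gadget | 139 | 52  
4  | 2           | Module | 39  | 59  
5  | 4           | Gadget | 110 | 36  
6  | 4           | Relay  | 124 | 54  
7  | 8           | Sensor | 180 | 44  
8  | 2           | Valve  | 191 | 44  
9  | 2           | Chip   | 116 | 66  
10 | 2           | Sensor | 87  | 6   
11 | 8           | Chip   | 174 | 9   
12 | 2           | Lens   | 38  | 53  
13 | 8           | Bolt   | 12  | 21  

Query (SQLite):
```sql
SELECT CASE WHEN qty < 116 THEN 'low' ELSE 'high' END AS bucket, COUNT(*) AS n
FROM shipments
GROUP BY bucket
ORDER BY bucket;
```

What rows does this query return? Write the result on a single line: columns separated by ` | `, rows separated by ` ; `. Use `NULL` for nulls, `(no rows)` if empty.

Bucket rows by qty < 116 → 'low' else 'high'; count each bucket.

high | 7 ; low | 6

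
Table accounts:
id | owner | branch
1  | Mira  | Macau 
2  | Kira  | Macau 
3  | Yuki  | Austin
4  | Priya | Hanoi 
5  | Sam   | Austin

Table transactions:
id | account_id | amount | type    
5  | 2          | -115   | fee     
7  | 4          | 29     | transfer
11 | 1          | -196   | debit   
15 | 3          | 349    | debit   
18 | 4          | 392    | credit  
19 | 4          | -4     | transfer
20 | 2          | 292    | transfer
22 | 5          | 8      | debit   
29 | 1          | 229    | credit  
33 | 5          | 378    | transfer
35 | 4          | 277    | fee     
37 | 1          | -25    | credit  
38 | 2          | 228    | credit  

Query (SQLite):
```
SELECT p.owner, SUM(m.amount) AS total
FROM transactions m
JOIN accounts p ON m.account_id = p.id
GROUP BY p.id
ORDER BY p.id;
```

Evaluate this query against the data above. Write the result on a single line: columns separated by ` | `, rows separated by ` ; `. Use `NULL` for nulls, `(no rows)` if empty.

Join each transactions row to its accounts via account_id.
Group joined rows by accounts.id; compute SUM(m.amount) per group.
  1: ids {11, 29, 37} → SUM(m.amount)=8
  2: ids {5, 20, 38} → SUM(m.amount)=405
  3: ids {15} → SUM(m.amount)=349
  4: ids {7, 18, 19, 35} → SUM(m.amount)=694
  5: ids {22, 33} → SUM(m.amount)=386

Mira | 8 ; Kira | 405 ; Yuki | 349 ; Priya | 694 ; Sam | 386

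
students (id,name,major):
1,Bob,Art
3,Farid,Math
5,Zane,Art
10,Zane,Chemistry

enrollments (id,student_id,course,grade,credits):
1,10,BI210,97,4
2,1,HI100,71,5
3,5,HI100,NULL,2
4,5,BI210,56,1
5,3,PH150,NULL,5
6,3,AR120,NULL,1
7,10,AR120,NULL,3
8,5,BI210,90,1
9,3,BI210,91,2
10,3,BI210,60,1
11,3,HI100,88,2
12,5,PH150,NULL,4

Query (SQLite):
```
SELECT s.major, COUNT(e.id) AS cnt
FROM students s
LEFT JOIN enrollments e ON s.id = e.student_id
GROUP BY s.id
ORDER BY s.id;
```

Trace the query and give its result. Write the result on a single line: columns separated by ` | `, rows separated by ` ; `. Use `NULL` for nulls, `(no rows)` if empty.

Art | 1 ; Math | 5 ; Art | 4 ; Chemistry | 2

LEFT JOIN keeps every students row; unmatched ones get NULL for enrollments columns.
Group by students.id and compute COUNT(e.id). COUNT(col) of an all-NULL group is 0.
  1: ids {2} → COUNT(e.id)=1
  3: ids {5, 6, 9, 10, 11} → COUNT(e.id)=5
  5: ids {3, 4, 8, 12} → COUNT(e.id)=4
  10: ids {1, 7} → COUNT(e.id)=2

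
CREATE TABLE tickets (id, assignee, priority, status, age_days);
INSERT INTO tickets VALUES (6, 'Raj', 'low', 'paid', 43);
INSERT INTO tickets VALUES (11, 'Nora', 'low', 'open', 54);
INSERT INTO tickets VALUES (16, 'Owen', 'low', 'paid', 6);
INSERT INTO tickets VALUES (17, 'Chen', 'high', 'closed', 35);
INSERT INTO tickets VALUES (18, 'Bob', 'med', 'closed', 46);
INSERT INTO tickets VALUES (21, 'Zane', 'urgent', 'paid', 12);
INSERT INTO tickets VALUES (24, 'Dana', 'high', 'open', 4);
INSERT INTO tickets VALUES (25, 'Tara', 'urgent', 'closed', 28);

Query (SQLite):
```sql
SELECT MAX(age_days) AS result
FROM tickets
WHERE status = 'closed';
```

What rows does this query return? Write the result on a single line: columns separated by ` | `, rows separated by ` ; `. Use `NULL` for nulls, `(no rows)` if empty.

46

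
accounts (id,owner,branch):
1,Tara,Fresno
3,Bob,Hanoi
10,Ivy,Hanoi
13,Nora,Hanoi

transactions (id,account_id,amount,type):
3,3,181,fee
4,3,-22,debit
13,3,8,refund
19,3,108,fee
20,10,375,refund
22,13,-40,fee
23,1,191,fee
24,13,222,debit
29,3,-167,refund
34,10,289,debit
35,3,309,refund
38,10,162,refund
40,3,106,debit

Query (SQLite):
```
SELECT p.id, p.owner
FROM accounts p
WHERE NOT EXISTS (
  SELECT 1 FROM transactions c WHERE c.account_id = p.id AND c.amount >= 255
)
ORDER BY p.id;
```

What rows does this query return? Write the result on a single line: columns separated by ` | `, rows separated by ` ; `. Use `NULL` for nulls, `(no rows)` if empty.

1 | Tara ; 13 | Nora

For each accounts row, check whether any transactions with matching account_id has amount >= 255.
Keep rows where that is false.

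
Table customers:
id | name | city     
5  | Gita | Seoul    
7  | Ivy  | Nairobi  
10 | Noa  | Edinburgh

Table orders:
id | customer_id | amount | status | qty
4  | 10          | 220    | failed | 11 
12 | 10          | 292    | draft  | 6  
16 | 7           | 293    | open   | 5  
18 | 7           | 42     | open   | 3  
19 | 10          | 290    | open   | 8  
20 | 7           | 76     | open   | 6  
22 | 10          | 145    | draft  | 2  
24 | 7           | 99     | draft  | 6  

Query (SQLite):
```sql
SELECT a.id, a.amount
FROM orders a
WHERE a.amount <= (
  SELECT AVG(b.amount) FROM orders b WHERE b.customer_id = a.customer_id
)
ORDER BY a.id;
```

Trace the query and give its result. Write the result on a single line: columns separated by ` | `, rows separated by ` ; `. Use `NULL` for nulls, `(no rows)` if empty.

For each orders row a, compute AVG(amount) over rows sharing a.customer_id.
Keep row a if a.amount <= that per-group AVG.
  customer_id=7: AVG(amount) = 127.5
  customer_id=10: AVG(amount) = 236.75

4 | 220 ; 18 | 42 ; 20 | 76 ; 22 | 145 ; 24 | 99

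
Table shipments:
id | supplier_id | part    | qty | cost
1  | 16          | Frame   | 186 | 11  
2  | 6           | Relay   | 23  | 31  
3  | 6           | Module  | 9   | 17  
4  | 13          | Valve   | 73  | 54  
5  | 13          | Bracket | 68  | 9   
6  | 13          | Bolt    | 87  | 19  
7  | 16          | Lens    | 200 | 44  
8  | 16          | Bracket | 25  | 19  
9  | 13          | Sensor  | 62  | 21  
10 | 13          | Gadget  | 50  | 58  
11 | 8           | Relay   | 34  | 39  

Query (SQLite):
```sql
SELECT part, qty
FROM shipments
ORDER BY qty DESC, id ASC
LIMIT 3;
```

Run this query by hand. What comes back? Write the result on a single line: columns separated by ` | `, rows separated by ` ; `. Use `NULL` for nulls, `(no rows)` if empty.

Sort by qty desc, tiebreak id asc: (200, id=7), (186, id=1), (87, id=6), (73, id=4), (68, id=5), (62, id=9) …. Take first 3.

Lens | 200 ; Frame | 186 ; Bolt | 87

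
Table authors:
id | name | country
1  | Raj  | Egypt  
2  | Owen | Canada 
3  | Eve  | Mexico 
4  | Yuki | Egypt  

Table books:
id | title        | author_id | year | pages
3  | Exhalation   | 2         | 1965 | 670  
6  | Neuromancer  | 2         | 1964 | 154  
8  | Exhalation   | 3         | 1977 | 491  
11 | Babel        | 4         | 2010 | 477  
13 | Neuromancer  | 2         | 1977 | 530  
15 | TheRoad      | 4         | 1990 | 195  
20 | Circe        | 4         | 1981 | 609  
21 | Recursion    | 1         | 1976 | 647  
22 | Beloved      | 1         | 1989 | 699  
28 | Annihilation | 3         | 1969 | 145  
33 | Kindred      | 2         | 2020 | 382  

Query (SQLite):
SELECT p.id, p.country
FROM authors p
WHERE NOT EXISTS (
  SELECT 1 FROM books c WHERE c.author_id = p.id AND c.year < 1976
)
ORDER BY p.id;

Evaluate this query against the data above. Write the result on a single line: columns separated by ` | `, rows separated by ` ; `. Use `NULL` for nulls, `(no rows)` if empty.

For each authors row, check whether any books with matching author_id has year < 1976.
Keep rows where that is false.

1 | Egypt ; 4 | Egypt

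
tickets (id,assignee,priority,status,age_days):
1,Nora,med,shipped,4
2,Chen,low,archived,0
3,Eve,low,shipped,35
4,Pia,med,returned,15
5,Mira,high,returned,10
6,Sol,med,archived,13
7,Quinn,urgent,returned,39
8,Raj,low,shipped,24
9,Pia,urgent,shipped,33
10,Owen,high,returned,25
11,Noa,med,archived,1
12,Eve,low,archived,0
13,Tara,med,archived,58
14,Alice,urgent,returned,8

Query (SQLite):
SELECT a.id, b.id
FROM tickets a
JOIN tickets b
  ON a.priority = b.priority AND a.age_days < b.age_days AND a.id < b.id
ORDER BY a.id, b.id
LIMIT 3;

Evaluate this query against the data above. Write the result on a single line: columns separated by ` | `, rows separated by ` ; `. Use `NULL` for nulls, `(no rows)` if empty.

1 | 4 ; 1 | 6 ; 1 | 13

Pairs (a,b) with same priority, a.age_days < b.age_days, a.id < b.id.
priority groups: high:{5,10} low:{2,3,8,12} med:{1,4,6,11,13} urgent:{7,9,14}
Ordered by (a.id, b.id); first 3.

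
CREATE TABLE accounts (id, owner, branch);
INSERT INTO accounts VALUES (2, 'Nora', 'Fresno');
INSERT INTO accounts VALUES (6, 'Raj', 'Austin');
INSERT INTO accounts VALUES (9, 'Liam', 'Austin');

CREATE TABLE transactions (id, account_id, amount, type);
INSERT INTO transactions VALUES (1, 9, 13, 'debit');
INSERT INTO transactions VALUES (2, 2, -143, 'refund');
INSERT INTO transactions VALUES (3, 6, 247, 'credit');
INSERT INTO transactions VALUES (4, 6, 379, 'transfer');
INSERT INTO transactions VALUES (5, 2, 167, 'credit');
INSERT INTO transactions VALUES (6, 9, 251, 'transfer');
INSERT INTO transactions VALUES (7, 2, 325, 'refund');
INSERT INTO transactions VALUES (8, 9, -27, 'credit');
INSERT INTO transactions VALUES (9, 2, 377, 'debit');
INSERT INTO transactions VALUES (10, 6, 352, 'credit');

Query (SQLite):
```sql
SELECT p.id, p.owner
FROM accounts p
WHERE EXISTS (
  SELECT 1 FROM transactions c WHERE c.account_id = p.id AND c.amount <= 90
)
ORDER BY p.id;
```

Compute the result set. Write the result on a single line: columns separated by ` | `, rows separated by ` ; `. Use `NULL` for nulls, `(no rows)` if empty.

For each accounts row, check whether any transactions with matching account_id has amount <= 90.
Keep rows where that is true.

2 | Nora ; 9 | Liam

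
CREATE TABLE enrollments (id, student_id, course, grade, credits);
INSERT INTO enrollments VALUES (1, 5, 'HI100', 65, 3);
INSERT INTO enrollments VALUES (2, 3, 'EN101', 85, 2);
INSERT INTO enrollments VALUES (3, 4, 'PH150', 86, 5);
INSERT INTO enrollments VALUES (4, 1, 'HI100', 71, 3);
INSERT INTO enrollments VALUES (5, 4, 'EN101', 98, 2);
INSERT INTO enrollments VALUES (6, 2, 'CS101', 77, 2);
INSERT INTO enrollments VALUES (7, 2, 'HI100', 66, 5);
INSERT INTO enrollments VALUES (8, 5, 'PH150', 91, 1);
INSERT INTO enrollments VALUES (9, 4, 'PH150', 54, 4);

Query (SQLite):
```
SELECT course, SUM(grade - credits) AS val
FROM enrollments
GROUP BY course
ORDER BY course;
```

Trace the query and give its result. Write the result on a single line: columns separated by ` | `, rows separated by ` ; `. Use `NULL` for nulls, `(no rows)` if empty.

CS101 | 75 ; EN101 | 179 ; HI100 | 191 ; PH150 | 221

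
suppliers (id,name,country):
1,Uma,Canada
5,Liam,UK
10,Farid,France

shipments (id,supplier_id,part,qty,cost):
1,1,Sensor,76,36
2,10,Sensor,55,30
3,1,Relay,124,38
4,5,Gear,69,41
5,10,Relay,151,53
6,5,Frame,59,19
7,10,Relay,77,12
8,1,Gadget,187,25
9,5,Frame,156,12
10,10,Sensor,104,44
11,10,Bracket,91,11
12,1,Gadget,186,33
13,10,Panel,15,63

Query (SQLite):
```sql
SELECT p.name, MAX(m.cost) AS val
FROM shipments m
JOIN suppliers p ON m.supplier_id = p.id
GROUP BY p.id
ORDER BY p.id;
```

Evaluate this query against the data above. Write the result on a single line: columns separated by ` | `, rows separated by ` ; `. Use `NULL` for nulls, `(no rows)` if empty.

Uma | 38 ; Liam | 41 ; Farid | 63

Join each shipments row to its suppliers via supplier_id.
Group joined rows by suppliers.id; compute MAX(m.cost) per group.
  1: ids {1, 3, 8, 12} → MAX(m.cost)=38
  5: ids {4, 6, 9} → MAX(m.cost)=41
  10: ids {2, 5, 7, 10, 11, 13} → MAX(m.cost)=63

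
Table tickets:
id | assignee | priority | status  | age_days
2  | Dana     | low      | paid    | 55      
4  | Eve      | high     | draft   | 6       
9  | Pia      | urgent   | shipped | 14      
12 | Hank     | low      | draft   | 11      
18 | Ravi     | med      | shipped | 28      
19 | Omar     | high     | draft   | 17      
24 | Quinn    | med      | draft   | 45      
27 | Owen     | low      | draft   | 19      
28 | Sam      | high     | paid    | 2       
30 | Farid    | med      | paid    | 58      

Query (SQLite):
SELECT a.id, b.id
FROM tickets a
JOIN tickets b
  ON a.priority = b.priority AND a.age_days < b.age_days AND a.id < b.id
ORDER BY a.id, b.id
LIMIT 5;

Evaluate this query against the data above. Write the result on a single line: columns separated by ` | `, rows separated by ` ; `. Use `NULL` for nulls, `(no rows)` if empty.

4 | 19 ; 12 | 27 ; 18 | 24 ; 18 | 30 ; 24 | 30

Pairs (a,b) with same priority, a.age_days < b.age_days, a.id < b.id.
priority groups: high:{4,19,28} low:{2,12,27} med:{18,24,30} urgent:{9}
Ordered by (a.id, b.id); first 5.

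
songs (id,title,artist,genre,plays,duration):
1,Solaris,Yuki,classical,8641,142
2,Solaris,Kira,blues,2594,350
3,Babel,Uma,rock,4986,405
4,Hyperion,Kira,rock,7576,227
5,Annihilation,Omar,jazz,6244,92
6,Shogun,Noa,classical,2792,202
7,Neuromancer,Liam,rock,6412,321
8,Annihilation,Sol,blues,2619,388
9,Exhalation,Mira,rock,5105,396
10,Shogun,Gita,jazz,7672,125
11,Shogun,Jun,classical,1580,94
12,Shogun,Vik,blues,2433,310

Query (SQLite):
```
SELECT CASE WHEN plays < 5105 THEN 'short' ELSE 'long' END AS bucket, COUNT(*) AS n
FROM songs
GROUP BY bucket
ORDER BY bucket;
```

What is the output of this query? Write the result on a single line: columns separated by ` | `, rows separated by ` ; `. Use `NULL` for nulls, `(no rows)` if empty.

long | 6 ; short | 6

Bucket rows by plays < 5105 → 'short' else 'long'; count each bucket.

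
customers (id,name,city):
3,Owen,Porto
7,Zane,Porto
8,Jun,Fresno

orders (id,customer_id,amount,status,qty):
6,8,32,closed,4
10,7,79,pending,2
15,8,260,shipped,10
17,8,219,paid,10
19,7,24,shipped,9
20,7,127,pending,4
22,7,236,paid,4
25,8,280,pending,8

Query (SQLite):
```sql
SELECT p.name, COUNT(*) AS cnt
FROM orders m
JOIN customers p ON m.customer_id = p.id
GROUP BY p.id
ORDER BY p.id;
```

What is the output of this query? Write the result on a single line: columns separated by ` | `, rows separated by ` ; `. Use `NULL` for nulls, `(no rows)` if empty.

Join each orders row to its customers via customer_id.
Group joined rows by customers.id; compute COUNT(*) per group.
  7: ids {10, 19, 20, 22} → COUNT(*)=4
  8: ids {6, 15, 17, 25} → COUNT(*)=4

Zane | 4 ; Jun | 4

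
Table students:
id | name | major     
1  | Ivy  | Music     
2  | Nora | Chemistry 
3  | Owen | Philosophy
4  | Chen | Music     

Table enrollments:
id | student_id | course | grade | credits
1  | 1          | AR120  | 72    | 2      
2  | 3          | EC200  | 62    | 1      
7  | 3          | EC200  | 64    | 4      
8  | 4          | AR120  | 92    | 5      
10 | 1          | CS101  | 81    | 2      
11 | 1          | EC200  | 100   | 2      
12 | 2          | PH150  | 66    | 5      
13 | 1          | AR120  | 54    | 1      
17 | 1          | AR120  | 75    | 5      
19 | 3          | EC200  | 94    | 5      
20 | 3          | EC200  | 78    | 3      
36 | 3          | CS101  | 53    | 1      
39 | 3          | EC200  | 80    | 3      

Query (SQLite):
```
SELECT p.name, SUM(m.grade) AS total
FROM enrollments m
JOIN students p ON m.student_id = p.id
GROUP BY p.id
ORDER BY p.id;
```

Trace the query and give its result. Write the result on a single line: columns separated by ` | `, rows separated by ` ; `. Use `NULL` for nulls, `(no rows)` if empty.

Join each enrollments row to its students via student_id.
Group joined rows by students.id; compute SUM(m.grade) per group.
  1: ids {1, 10, 11, 13, 17} → SUM(m.grade)=382
  2: ids {12} → SUM(m.grade)=66
  3: ids {2, 7, 19, 20, 36, 39} → SUM(m.grade)=431
  4: ids {8} → SUM(m.grade)=92

Ivy | 382 ; Nora | 66 ; Owen | 431 ; Chen | 92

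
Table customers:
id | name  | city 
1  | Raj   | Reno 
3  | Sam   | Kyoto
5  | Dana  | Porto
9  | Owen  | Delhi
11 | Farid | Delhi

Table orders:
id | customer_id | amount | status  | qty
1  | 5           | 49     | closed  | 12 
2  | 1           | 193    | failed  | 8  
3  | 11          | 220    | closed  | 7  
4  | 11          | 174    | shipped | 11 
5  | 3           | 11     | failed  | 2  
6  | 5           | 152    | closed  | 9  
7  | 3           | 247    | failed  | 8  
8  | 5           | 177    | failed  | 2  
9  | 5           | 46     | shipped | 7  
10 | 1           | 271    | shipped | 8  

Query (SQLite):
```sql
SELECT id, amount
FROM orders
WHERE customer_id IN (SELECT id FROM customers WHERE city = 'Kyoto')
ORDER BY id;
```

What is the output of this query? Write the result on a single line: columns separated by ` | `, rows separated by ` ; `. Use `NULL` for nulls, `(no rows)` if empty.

Inner query: customers.id where city = 'Kyoto'.
Outer: keep orders rows whose customer_id is in that set.
Inner query → {3}

5 | 11 ; 7 | 247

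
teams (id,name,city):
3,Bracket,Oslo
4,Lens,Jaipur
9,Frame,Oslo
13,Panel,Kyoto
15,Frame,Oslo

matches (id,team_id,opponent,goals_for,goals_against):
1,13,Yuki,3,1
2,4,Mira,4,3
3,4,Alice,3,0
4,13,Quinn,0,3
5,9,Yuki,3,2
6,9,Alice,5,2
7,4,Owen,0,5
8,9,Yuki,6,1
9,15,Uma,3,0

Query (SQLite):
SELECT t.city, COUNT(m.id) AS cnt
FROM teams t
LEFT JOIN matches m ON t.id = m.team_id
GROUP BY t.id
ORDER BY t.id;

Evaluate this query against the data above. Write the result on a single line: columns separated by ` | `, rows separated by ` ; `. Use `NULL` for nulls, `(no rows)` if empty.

Oslo | 0 ; Jaipur | 3 ; Oslo | 3 ; Kyoto | 2 ; Oslo | 1

LEFT JOIN keeps every teams row; unmatched ones get NULL for matches columns.
Group by teams.id and compute COUNT(m.id). COUNT(col) of an all-NULL group is 0.
  3: ids {—} → COUNT(m.id)=0
  4: ids {2, 3, 7} → COUNT(m.id)=3
  9: ids {5, 6, 8} → COUNT(m.id)=3
  13: ids {1, 4} → COUNT(m.id)=2
  15: ids {9} → COUNT(m.id)=1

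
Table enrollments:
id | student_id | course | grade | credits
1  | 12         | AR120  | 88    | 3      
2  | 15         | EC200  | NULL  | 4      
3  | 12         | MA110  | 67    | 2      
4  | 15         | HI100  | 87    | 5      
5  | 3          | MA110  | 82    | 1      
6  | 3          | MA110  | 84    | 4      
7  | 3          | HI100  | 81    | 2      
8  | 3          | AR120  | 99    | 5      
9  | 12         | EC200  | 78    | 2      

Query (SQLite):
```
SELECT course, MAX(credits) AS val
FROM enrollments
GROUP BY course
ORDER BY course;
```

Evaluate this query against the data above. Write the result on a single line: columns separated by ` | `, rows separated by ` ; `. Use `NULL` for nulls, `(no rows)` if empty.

AR120 | 5 ; EC200 | 4 ; HI100 | 5 ; MA110 | 4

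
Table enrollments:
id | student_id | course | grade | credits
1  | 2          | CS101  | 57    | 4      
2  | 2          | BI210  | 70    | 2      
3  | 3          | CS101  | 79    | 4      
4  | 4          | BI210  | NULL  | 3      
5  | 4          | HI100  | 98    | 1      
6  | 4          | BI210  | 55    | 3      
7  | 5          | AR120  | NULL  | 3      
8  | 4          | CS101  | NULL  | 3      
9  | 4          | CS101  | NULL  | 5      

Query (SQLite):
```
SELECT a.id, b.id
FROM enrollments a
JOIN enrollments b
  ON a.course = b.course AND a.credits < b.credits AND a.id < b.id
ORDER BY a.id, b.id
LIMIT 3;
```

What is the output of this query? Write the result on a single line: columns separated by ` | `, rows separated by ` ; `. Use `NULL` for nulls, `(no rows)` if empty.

Pairs (a,b) with same course, a.credits < b.credits, a.id < b.id.
course groups: AR120:{7} BI210:{2,4,6} CS101:{1,3,8,9} HI100:{5}
Ordered by (a.id, b.id); first 3.

1 | 9 ; 2 | 4 ; 2 | 6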